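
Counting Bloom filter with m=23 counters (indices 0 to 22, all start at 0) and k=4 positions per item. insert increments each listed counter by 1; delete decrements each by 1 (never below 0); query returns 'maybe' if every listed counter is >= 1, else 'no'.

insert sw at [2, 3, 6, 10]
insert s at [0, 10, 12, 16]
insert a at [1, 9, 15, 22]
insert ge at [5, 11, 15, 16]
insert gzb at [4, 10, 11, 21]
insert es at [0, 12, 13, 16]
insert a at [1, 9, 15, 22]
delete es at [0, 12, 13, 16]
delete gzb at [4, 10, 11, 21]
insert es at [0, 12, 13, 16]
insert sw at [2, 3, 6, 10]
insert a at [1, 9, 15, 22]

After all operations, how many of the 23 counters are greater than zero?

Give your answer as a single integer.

Answer: 14

Derivation:
Step 1: insert sw at [2, 3, 6, 10] -> counters=[0,0,1,1,0,0,1,0,0,0,1,0,0,0,0,0,0,0,0,0,0,0,0]
Step 2: insert s at [0, 10, 12, 16] -> counters=[1,0,1,1,0,0,1,0,0,0,2,0,1,0,0,0,1,0,0,0,0,0,0]
Step 3: insert a at [1, 9, 15, 22] -> counters=[1,1,1,1,0,0,1,0,0,1,2,0,1,0,0,1,1,0,0,0,0,0,1]
Step 4: insert ge at [5, 11, 15, 16] -> counters=[1,1,1,1,0,1,1,0,0,1,2,1,1,0,0,2,2,0,0,0,0,0,1]
Step 5: insert gzb at [4, 10, 11, 21] -> counters=[1,1,1,1,1,1,1,0,0,1,3,2,1,0,0,2,2,0,0,0,0,1,1]
Step 6: insert es at [0, 12, 13, 16] -> counters=[2,1,1,1,1,1,1,0,0,1,3,2,2,1,0,2,3,0,0,0,0,1,1]
Step 7: insert a at [1, 9, 15, 22] -> counters=[2,2,1,1,1,1,1,0,0,2,3,2,2,1,0,3,3,0,0,0,0,1,2]
Step 8: delete es at [0, 12, 13, 16] -> counters=[1,2,1,1,1,1,1,0,0,2,3,2,1,0,0,3,2,0,0,0,0,1,2]
Step 9: delete gzb at [4, 10, 11, 21] -> counters=[1,2,1,1,0,1,1,0,0,2,2,1,1,0,0,3,2,0,0,0,0,0,2]
Step 10: insert es at [0, 12, 13, 16] -> counters=[2,2,1,1,0,1,1,0,0,2,2,1,2,1,0,3,3,0,0,0,0,0,2]
Step 11: insert sw at [2, 3, 6, 10] -> counters=[2,2,2,2,0,1,2,0,0,2,3,1,2,1,0,3,3,0,0,0,0,0,2]
Step 12: insert a at [1, 9, 15, 22] -> counters=[2,3,2,2,0,1,2,0,0,3,3,1,2,1,0,4,3,0,0,0,0,0,3]
Final counters=[2,3,2,2,0,1,2,0,0,3,3,1,2,1,0,4,3,0,0,0,0,0,3] -> 14 nonzero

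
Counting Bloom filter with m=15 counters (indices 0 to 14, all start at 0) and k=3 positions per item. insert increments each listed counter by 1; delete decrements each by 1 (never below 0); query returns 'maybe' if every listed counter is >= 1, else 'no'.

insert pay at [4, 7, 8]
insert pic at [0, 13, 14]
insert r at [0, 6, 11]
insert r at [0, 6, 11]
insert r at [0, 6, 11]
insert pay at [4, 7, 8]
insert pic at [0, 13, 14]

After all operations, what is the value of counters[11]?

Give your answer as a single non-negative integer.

Step 1: insert pay at [4, 7, 8] -> counters=[0,0,0,0,1,0,0,1,1,0,0,0,0,0,0]
Step 2: insert pic at [0, 13, 14] -> counters=[1,0,0,0,1,0,0,1,1,0,0,0,0,1,1]
Step 3: insert r at [0, 6, 11] -> counters=[2,0,0,0,1,0,1,1,1,0,0,1,0,1,1]
Step 4: insert r at [0, 6, 11] -> counters=[3,0,0,0,1,0,2,1,1,0,0,2,0,1,1]
Step 5: insert r at [0, 6, 11] -> counters=[4,0,0,0,1,0,3,1,1,0,0,3,0,1,1]
Step 6: insert pay at [4, 7, 8] -> counters=[4,0,0,0,2,0,3,2,2,0,0,3,0,1,1]
Step 7: insert pic at [0, 13, 14] -> counters=[5,0,0,0,2,0,3,2,2,0,0,3,0,2,2]
Final counters=[5,0,0,0,2,0,3,2,2,0,0,3,0,2,2] -> counters[11]=3

Answer: 3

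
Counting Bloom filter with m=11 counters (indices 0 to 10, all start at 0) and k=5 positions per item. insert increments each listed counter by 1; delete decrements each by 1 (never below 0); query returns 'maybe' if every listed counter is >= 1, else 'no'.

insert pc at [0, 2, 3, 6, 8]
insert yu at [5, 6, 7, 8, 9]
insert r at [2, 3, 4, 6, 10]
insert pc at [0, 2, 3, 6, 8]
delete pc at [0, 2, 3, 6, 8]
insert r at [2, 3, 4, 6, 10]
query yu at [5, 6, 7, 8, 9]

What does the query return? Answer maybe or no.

Step 1: insert pc at [0, 2, 3, 6, 8] -> counters=[1,0,1,1,0,0,1,0,1,0,0]
Step 2: insert yu at [5, 6, 7, 8, 9] -> counters=[1,0,1,1,0,1,2,1,2,1,0]
Step 3: insert r at [2, 3, 4, 6, 10] -> counters=[1,0,2,2,1,1,3,1,2,1,1]
Step 4: insert pc at [0, 2, 3, 6, 8] -> counters=[2,0,3,3,1,1,4,1,3,1,1]
Step 5: delete pc at [0, 2, 3, 6, 8] -> counters=[1,0,2,2,1,1,3,1,2,1,1]
Step 6: insert r at [2, 3, 4, 6, 10] -> counters=[1,0,3,3,2,1,4,1,2,1,2]
Query yu: check counters[5]=1 counters[6]=4 counters[7]=1 counters[8]=2 counters[9]=1 -> maybe

Answer: maybe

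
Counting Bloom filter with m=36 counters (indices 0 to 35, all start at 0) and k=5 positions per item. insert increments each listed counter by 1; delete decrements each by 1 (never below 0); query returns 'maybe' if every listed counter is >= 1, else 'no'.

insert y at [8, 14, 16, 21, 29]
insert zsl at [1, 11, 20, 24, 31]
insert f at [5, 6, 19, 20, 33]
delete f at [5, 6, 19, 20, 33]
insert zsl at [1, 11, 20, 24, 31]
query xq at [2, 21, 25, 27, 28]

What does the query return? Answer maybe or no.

Step 1: insert y at [8, 14, 16, 21, 29] -> counters=[0,0,0,0,0,0,0,0,1,0,0,0,0,0,1,0,1,0,0,0,0,1,0,0,0,0,0,0,0,1,0,0,0,0,0,0]
Step 2: insert zsl at [1, 11, 20, 24, 31] -> counters=[0,1,0,0,0,0,0,0,1,0,0,1,0,0,1,0,1,0,0,0,1,1,0,0,1,0,0,0,0,1,0,1,0,0,0,0]
Step 3: insert f at [5, 6, 19, 20, 33] -> counters=[0,1,0,0,0,1,1,0,1,0,0,1,0,0,1,0,1,0,0,1,2,1,0,0,1,0,0,0,0,1,0,1,0,1,0,0]
Step 4: delete f at [5, 6, 19, 20, 33] -> counters=[0,1,0,0,0,0,0,0,1,0,0,1,0,0,1,0,1,0,0,0,1,1,0,0,1,0,0,0,0,1,0,1,0,0,0,0]
Step 5: insert zsl at [1, 11, 20, 24, 31] -> counters=[0,2,0,0,0,0,0,0,1,0,0,2,0,0,1,0,1,0,0,0,2,1,0,0,2,0,0,0,0,1,0,2,0,0,0,0]
Query xq: check counters[2]=0 counters[21]=1 counters[25]=0 counters[27]=0 counters[28]=0 -> no

Answer: no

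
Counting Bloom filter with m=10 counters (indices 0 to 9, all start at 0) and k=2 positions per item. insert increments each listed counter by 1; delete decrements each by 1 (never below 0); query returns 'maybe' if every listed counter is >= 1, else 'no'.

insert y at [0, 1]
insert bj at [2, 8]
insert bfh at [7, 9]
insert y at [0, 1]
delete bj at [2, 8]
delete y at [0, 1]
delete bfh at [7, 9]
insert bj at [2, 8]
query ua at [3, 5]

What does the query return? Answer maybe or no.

Step 1: insert y at [0, 1] -> counters=[1,1,0,0,0,0,0,0,0,0]
Step 2: insert bj at [2, 8] -> counters=[1,1,1,0,0,0,0,0,1,0]
Step 3: insert bfh at [7, 9] -> counters=[1,1,1,0,0,0,0,1,1,1]
Step 4: insert y at [0, 1] -> counters=[2,2,1,0,0,0,0,1,1,1]
Step 5: delete bj at [2, 8] -> counters=[2,2,0,0,0,0,0,1,0,1]
Step 6: delete y at [0, 1] -> counters=[1,1,0,0,0,0,0,1,0,1]
Step 7: delete bfh at [7, 9] -> counters=[1,1,0,0,0,0,0,0,0,0]
Step 8: insert bj at [2, 8] -> counters=[1,1,1,0,0,0,0,0,1,0]
Query ua: check counters[3]=0 counters[5]=0 -> no

Answer: no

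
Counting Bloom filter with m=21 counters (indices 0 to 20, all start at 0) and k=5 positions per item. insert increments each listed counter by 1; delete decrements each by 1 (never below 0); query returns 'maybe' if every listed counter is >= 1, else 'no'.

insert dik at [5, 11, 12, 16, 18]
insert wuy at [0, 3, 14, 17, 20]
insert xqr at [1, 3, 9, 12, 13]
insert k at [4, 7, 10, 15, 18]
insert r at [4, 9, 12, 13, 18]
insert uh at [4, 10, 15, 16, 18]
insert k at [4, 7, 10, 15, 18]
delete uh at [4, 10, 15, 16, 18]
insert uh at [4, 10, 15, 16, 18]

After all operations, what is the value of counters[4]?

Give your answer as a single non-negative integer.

Answer: 4

Derivation:
Step 1: insert dik at [5, 11, 12, 16, 18] -> counters=[0,0,0,0,0,1,0,0,0,0,0,1,1,0,0,0,1,0,1,0,0]
Step 2: insert wuy at [0, 3, 14, 17, 20] -> counters=[1,0,0,1,0,1,0,0,0,0,0,1,1,0,1,0,1,1,1,0,1]
Step 3: insert xqr at [1, 3, 9, 12, 13] -> counters=[1,1,0,2,0,1,0,0,0,1,0,1,2,1,1,0,1,1,1,0,1]
Step 4: insert k at [4, 7, 10, 15, 18] -> counters=[1,1,0,2,1,1,0,1,0,1,1,1,2,1,1,1,1,1,2,0,1]
Step 5: insert r at [4, 9, 12, 13, 18] -> counters=[1,1,0,2,2,1,0,1,0,2,1,1,3,2,1,1,1,1,3,0,1]
Step 6: insert uh at [4, 10, 15, 16, 18] -> counters=[1,1,0,2,3,1,0,1,0,2,2,1,3,2,1,2,2,1,4,0,1]
Step 7: insert k at [4, 7, 10, 15, 18] -> counters=[1,1,0,2,4,1,0,2,0,2,3,1,3,2,1,3,2,1,5,0,1]
Step 8: delete uh at [4, 10, 15, 16, 18] -> counters=[1,1,0,2,3,1,0,2,0,2,2,1,3,2,1,2,1,1,4,0,1]
Step 9: insert uh at [4, 10, 15, 16, 18] -> counters=[1,1,0,2,4,1,0,2,0,2,3,1,3,2,1,3,2,1,5,0,1]
Final counters=[1,1,0,2,4,1,0,2,0,2,3,1,3,2,1,3,2,1,5,0,1] -> counters[4]=4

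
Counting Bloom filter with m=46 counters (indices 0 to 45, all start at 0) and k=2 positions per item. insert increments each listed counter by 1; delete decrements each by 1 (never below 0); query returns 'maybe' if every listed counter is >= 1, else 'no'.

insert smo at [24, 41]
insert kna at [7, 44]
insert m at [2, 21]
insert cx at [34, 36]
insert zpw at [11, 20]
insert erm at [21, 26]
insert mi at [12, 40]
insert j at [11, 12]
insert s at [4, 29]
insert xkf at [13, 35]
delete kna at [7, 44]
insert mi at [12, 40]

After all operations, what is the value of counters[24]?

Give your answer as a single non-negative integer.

Step 1: insert smo at [24, 41] -> counters=[0,0,0,0,0,0,0,0,0,0,0,0,0,0,0,0,0,0,0,0,0,0,0,0,1,0,0,0,0,0,0,0,0,0,0,0,0,0,0,0,0,1,0,0,0,0]
Step 2: insert kna at [7, 44] -> counters=[0,0,0,0,0,0,0,1,0,0,0,0,0,0,0,0,0,0,0,0,0,0,0,0,1,0,0,0,0,0,0,0,0,0,0,0,0,0,0,0,0,1,0,0,1,0]
Step 3: insert m at [2, 21] -> counters=[0,0,1,0,0,0,0,1,0,0,0,0,0,0,0,0,0,0,0,0,0,1,0,0,1,0,0,0,0,0,0,0,0,0,0,0,0,0,0,0,0,1,0,0,1,0]
Step 4: insert cx at [34, 36] -> counters=[0,0,1,0,0,0,0,1,0,0,0,0,0,0,0,0,0,0,0,0,0,1,0,0,1,0,0,0,0,0,0,0,0,0,1,0,1,0,0,0,0,1,0,0,1,0]
Step 5: insert zpw at [11, 20] -> counters=[0,0,1,0,0,0,0,1,0,0,0,1,0,0,0,0,0,0,0,0,1,1,0,0,1,0,0,0,0,0,0,0,0,0,1,0,1,0,0,0,0,1,0,0,1,0]
Step 6: insert erm at [21, 26] -> counters=[0,0,1,0,0,0,0,1,0,0,0,1,0,0,0,0,0,0,0,0,1,2,0,0,1,0,1,0,0,0,0,0,0,0,1,0,1,0,0,0,0,1,0,0,1,0]
Step 7: insert mi at [12, 40] -> counters=[0,0,1,0,0,0,0,1,0,0,0,1,1,0,0,0,0,0,0,0,1,2,0,0,1,0,1,0,0,0,0,0,0,0,1,0,1,0,0,0,1,1,0,0,1,0]
Step 8: insert j at [11, 12] -> counters=[0,0,1,0,0,0,0,1,0,0,0,2,2,0,0,0,0,0,0,0,1,2,0,0,1,0,1,0,0,0,0,0,0,0,1,0,1,0,0,0,1,1,0,0,1,0]
Step 9: insert s at [4, 29] -> counters=[0,0,1,0,1,0,0,1,0,0,0,2,2,0,0,0,0,0,0,0,1,2,0,0,1,0,1,0,0,1,0,0,0,0,1,0,1,0,0,0,1,1,0,0,1,0]
Step 10: insert xkf at [13, 35] -> counters=[0,0,1,0,1,0,0,1,0,0,0,2,2,1,0,0,0,0,0,0,1,2,0,0,1,0,1,0,0,1,0,0,0,0,1,1,1,0,0,0,1,1,0,0,1,0]
Step 11: delete kna at [7, 44] -> counters=[0,0,1,0,1,0,0,0,0,0,0,2,2,1,0,0,0,0,0,0,1,2,0,0,1,0,1,0,0,1,0,0,0,0,1,1,1,0,0,0,1,1,0,0,0,0]
Step 12: insert mi at [12, 40] -> counters=[0,0,1,0,1,0,0,0,0,0,0,2,3,1,0,0,0,0,0,0,1,2,0,0,1,0,1,0,0,1,0,0,0,0,1,1,1,0,0,0,2,1,0,0,0,0]
Final counters=[0,0,1,0,1,0,0,0,0,0,0,2,3,1,0,0,0,0,0,0,1,2,0,0,1,0,1,0,0,1,0,0,0,0,1,1,1,0,0,0,2,1,0,0,0,0] -> counters[24]=1

Answer: 1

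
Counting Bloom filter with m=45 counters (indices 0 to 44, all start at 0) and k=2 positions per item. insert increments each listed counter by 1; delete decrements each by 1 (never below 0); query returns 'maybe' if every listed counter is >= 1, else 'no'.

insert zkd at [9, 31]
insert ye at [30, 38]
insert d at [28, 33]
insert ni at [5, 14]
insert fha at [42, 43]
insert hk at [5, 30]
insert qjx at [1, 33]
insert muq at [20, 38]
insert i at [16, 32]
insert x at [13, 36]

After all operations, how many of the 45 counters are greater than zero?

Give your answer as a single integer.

Step 1: insert zkd at [9, 31] -> counters=[0,0,0,0,0,0,0,0,0,1,0,0,0,0,0,0,0,0,0,0,0,0,0,0,0,0,0,0,0,0,0,1,0,0,0,0,0,0,0,0,0,0,0,0,0]
Step 2: insert ye at [30, 38] -> counters=[0,0,0,0,0,0,0,0,0,1,0,0,0,0,0,0,0,0,0,0,0,0,0,0,0,0,0,0,0,0,1,1,0,0,0,0,0,0,1,0,0,0,0,0,0]
Step 3: insert d at [28, 33] -> counters=[0,0,0,0,0,0,0,0,0,1,0,0,0,0,0,0,0,0,0,0,0,0,0,0,0,0,0,0,1,0,1,1,0,1,0,0,0,0,1,0,0,0,0,0,0]
Step 4: insert ni at [5, 14] -> counters=[0,0,0,0,0,1,0,0,0,1,0,0,0,0,1,0,0,0,0,0,0,0,0,0,0,0,0,0,1,0,1,1,0,1,0,0,0,0,1,0,0,0,0,0,0]
Step 5: insert fha at [42, 43] -> counters=[0,0,0,0,0,1,0,0,0,1,0,0,0,0,1,0,0,0,0,0,0,0,0,0,0,0,0,0,1,0,1,1,0,1,0,0,0,0,1,0,0,0,1,1,0]
Step 6: insert hk at [5, 30] -> counters=[0,0,0,0,0,2,0,0,0,1,0,0,0,0,1,0,0,0,0,0,0,0,0,0,0,0,0,0,1,0,2,1,0,1,0,0,0,0,1,0,0,0,1,1,0]
Step 7: insert qjx at [1, 33] -> counters=[0,1,0,0,0,2,0,0,0,1,0,0,0,0,1,0,0,0,0,0,0,0,0,0,0,0,0,0,1,0,2,1,0,2,0,0,0,0,1,0,0,0,1,1,0]
Step 8: insert muq at [20, 38] -> counters=[0,1,0,0,0,2,0,0,0,1,0,0,0,0,1,0,0,0,0,0,1,0,0,0,0,0,0,0,1,0,2,1,0,2,0,0,0,0,2,0,0,0,1,1,0]
Step 9: insert i at [16, 32] -> counters=[0,1,0,0,0,2,0,0,0,1,0,0,0,0,1,0,1,0,0,0,1,0,0,0,0,0,0,0,1,0,2,1,1,2,0,0,0,0,2,0,0,0,1,1,0]
Step 10: insert x at [13, 36] -> counters=[0,1,0,0,0,2,0,0,0,1,0,0,0,1,1,0,1,0,0,0,1,0,0,0,0,0,0,0,1,0,2,1,1,2,0,0,1,0,2,0,0,0,1,1,0]
Final counters=[0,1,0,0,0,2,0,0,0,1,0,0,0,1,1,0,1,0,0,0,1,0,0,0,0,0,0,0,1,0,2,1,1,2,0,0,1,0,2,0,0,0,1,1,0] -> 16 nonzero

Answer: 16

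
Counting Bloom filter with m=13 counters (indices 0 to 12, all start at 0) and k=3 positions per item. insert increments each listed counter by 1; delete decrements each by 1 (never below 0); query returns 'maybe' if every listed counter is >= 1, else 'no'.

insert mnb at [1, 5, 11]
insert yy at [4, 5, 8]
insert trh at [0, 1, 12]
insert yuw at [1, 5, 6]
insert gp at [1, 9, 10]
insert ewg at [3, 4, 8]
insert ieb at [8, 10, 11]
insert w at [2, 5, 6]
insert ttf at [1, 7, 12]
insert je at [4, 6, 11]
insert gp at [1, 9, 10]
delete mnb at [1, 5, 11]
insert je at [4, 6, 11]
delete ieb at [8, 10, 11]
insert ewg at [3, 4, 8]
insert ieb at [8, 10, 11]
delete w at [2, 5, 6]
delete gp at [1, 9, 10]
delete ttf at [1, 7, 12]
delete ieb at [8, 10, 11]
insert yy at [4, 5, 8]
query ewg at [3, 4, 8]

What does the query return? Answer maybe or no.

Step 1: insert mnb at [1, 5, 11] -> counters=[0,1,0,0,0,1,0,0,0,0,0,1,0]
Step 2: insert yy at [4, 5, 8] -> counters=[0,1,0,0,1,2,0,0,1,0,0,1,0]
Step 3: insert trh at [0, 1, 12] -> counters=[1,2,0,0,1,2,0,0,1,0,0,1,1]
Step 4: insert yuw at [1, 5, 6] -> counters=[1,3,0,0,1,3,1,0,1,0,0,1,1]
Step 5: insert gp at [1, 9, 10] -> counters=[1,4,0,0,1,3,1,0,1,1,1,1,1]
Step 6: insert ewg at [3, 4, 8] -> counters=[1,4,0,1,2,3,1,0,2,1,1,1,1]
Step 7: insert ieb at [8, 10, 11] -> counters=[1,4,0,1,2,3,1,0,3,1,2,2,1]
Step 8: insert w at [2, 5, 6] -> counters=[1,4,1,1,2,4,2,0,3,1,2,2,1]
Step 9: insert ttf at [1, 7, 12] -> counters=[1,5,1,1,2,4,2,1,3,1,2,2,2]
Step 10: insert je at [4, 6, 11] -> counters=[1,5,1,1,3,4,3,1,3,1,2,3,2]
Step 11: insert gp at [1, 9, 10] -> counters=[1,6,1,1,3,4,3,1,3,2,3,3,2]
Step 12: delete mnb at [1, 5, 11] -> counters=[1,5,1,1,3,3,3,1,3,2,3,2,2]
Step 13: insert je at [4, 6, 11] -> counters=[1,5,1,1,4,3,4,1,3,2,3,3,2]
Step 14: delete ieb at [8, 10, 11] -> counters=[1,5,1,1,4,3,4,1,2,2,2,2,2]
Step 15: insert ewg at [3, 4, 8] -> counters=[1,5,1,2,5,3,4,1,3,2,2,2,2]
Step 16: insert ieb at [8, 10, 11] -> counters=[1,5,1,2,5,3,4,1,4,2,3,3,2]
Step 17: delete w at [2, 5, 6] -> counters=[1,5,0,2,5,2,3,1,4,2,3,3,2]
Step 18: delete gp at [1, 9, 10] -> counters=[1,4,0,2,5,2,3,1,4,1,2,3,2]
Step 19: delete ttf at [1, 7, 12] -> counters=[1,3,0,2,5,2,3,0,4,1,2,3,1]
Step 20: delete ieb at [8, 10, 11] -> counters=[1,3,0,2,5,2,3,0,3,1,1,2,1]
Step 21: insert yy at [4, 5, 8] -> counters=[1,3,0,2,6,3,3,0,4,1,1,2,1]
Query ewg: check counters[3]=2 counters[4]=6 counters[8]=4 -> maybe

Answer: maybe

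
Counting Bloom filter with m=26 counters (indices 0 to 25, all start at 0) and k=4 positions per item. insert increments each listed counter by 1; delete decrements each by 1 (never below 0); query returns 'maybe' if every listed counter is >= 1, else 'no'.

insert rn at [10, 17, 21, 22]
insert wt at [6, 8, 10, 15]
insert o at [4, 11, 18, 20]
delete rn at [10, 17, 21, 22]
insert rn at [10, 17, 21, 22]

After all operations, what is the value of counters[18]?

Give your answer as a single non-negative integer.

Step 1: insert rn at [10, 17, 21, 22] -> counters=[0,0,0,0,0,0,0,0,0,0,1,0,0,0,0,0,0,1,0,0,0,1,1,0,0,0]
Step 2: insert wt at [6, 8, 10, 15] -> counters=[0,0,0,0,0,0,1,0,1,0,2,0,0,0,0,1,0,1,0,0,0,1,1,0,0,0]
Step 3: insert o at [4, 11, 18, 20] -> counters=[0,0,0,0,1,0,1,0,1,0,2,1,0,0,0,1,0,1,1,0,1,1,1,0,0,0]
Step 4: delete rn at [10, 17, 21, 22] -> counters=[0,0,0,0,1,0,1,0,1,0,1,1,0,0,0,1,0,0,1,0,1,0,0,0,0,0]
Step 5: insert rn at [10, 17, 21, 22] -> counters=[0,0,0,0,1,0,1,0,1,0,2,1,0,0,0,1,0,1,1,0,1,1,1,0,0,0]
Final counters=[0,0,0,0,1,0,1,0,1,0,2,1,0,0,0,1,0,1,1,0,1,1,1,0,0,0] -> counters[18]=1

Answer: 1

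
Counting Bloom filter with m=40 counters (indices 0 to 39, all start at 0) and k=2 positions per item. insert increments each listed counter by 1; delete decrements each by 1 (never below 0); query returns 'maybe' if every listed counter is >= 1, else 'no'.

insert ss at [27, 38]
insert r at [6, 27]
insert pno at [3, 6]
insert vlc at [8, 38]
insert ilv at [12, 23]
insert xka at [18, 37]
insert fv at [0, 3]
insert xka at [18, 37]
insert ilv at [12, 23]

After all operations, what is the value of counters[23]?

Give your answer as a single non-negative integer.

Answer: 2

Derivation:
Step 1: insert ss at [27, 38] -> counters=[0,0,0,0,0,0,0,0,0,0,0,0,0,0,0,0,0,0,0,0,0,0,0,0,0,0,0,1,0,0,0,0,0,0,0,0,0,0,1,0]
Step 2: insert r at [6, 27] -> counters=[0,0,0,0,0,0,1,0,0,0,0,0,0,0,0,0,0,0,0,0,0,0,0,0,0,0,0,2,0,0,0,0,0,0,0,0,0,0,1,0]
Step 3: insert pno at [3, 6] -> counters=[0,0,0,1,0,0,2,0,0,0,0,0,0,0,0,0,0,0,0,0,0,0,0,0,0,0,0,2,0,0,0,0,0,0,0,0,0,0,1,0]
Step 4: insert vlc at [8, 38] -> counters=[0,0,0,1,0,0,2,0,1,0,0,0,0,0,0,0,0,0,0,0,0,0,0,0,0,0,0,2,0,0,0,0,0,0,0,0,0,0,2,0]
Step 5: insert ilv at [12, 23] -> counters=[0,0,0,1,0,0,2,0,1,0,0,0,1,0,0,0,0,0,0,0,0,0,0,1,0,0,0,2,0,0,0,0,0,0,0,0,0,0,2,0]
Step 6: insert xka at [18, 37] -> counters=[0,0,0,1,0,0,2,0,1,0,0,0,1,0,0,0,0,0,1,0,0,0,0,1,0,0,0,2,0,0,0,0,0,0,0,0,0,1,2,0]
Step 7: insert fv at [0, 3] -> counters=[1,0,0,2,0,0,2,0,1,0,0,0,1,0,0,0,0,0,1,0,0,0,0,1,0,0,0,2,0,0,0,0,0,0,0,0,0,1,2,0]
Step 8: insert xka at [18, 37] -> counters=[1,0,0,2,0,0,2,0,1,0,0,0,1,0,0,0,0,0,2,0,0,0,0,1,0,0,0,2,0,0,0,0,0,0,0,0,0,2,2,0]
Step 9: insert ilv at [12, 23] -> counters=[1,0,0,2,0,0,2,0,1,0,0,0,2,0,0,0,0,0,2,0,0,0,0,2,0,0,0,2,0,0,0,0,0,0,0,0,0,2,2,0]
Final counters=[1,0,0,2,0,0,2,0,1,0,0,0,2,0,0,0,0,0,2,0,0,0,0,2,0,0,0,2,0,0,0,0,0,0,0,0,0,2,2,0] -> counters[23]=2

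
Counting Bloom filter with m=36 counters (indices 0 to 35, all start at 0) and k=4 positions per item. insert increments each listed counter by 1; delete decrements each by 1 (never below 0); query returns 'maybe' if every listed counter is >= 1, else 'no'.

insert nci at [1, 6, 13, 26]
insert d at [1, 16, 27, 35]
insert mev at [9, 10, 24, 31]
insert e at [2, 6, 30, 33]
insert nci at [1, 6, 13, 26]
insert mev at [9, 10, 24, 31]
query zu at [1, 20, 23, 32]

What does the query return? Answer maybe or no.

Answer: no

Derivation:
Step 1: insert nci at [1, 6, 13, 26] -> counters=[0,1,0,0,0,0,1,0,0,0,0,0,0,1,0,0,0,0,0,0,0,0,0,0,0,0,1,0,0,0,0,0,0,0,0,0]
Step 2: insert d at [1, 16, 27, 35] -> counters=[0,2,0,0,0,0,1,0,0,0,0,0,0,1,0,0,1,0,0,0,0,0,0,0,0,0,1,1,0,0,0,0,0,0,0,1]
Step 3: insert mev at [9, 10, 24, 31] -> counters=[0,2,0,0,0,0,1,0,0,1,1,0,0,1,0,0,1,0,0,0,0,0,0,0,1,0,1,1,0,0,0,1,0,0,0,1]
Step 4: insert e at [2, 6, 30, 33] -> counters=[0,2,1,0,0,0,2,0,0,1,1,0,0,1,0,0,1,0,0,0,0,0,0,0,1,0,1,1,0,0,1,1,0,1,0,1]
Step 5: insert nci at [1, 6, 13, 26] -> counters=[0,3,1,0,0,0,3,0,0,1,1,0,0,2,0,0,1,0,0,0,0,0,0,0,1,0,2,1,0,0,1,1,0,1,0,1]
Step 6: insert mev at [9, 10, 24, 31] -> counters=[0,3,1,0,0,0,3,0,0,2,2,0,0,2,0,0,1,0,0,0,0,0,0,0,2,0,2,1,0,0,1,2,0,1,0,1]
Query zu: check counters[1]=3 counters[20]=0 counters[23]=0 counters[32]=0 -> no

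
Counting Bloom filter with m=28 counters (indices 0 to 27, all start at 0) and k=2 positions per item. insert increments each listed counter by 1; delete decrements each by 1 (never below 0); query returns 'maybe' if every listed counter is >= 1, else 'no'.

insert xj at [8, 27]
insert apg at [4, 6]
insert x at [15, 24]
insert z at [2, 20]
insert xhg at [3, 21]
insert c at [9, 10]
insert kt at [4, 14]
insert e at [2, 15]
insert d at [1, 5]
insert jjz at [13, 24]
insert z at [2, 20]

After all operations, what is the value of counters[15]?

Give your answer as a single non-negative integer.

Answer: 2

Derivation:
Step 1: insert xj at [8, 27] -> counters=[0,0,0,0,0,0,0,0,1,0,0,0,0,0,0,0,0,0,0,0,0,0,0,0,0,0,0,1]
Step 2: insert apg at [4, 6] -> counters=[0,0,0,0,1,0,1,0,1,0,0,0,0,0,0,0,0,0,0,0,0,0,0,0,0,0,0,1]
Step 3: insert x at [15, 24] -> counters=[0,0,0,0,1,0,1,0,1,0,0,0,0,0,0,1,0,0,0,0,0,0,0,0,1,0,0,1]
Step 4: insert z at [2, 20] -> counters=[0,0,1,0,1,0,1,0,1,0,0,0,0,0,0,1,0,0,0,0,1,0,0,0,1,0,0,1]
Step 5: insert xhg at [3, 21] -> counters=[0,0,1,1,1,0,1,0,1,0,0,0,0,0,0,1,0,0,0,0,1,1,0,0,1,0,0,1]
Step 6: insert c at [9, 10] -> counters=[0,0,1,1,1,0,1,0,1,1,1,0,0,0,0,1,0,0,0,0,1,1,0,0,1,0,0,1]
Step 7: insert kt at [4, 14] -> counters=[0,0,1,1,2,0,1,0,1,1,1,0,0,0,1,1,0,0,0,0,1,1,0,0,1,0,0,1]
Step 8: insert e at [2, 15] -> counters=[0,0,2,1,2,0,1,0,1,1,1,0,0,0,1,2,0,0,0,0,1,1,0,0,1,0,0,1]
Step 9: insert d at [1, 5] -> counters=[0,1,2,1,2,1,1,0,1,1,1,0,0,0,1,2,0,0,0,0,1,1,0,0,1,0,0,1]
Step 10: insert jjz at [13, 24] -> counters=[0,1,2,1,2,1,1,0,1,1,1,0,0,1,1,2,0,0,0,0,1,1,0,0,2,0,0,1]
Step 11: insert z at [2, 20] -> counters=[0,1,3,1,2,1,1,0,1,1,1,0,0,1,1,2,0,0,0,0,2,1,0,0,2,0,0,1]
Final counters=[0,1,3,1,2,1,1,0,1,1,1,0,0,1,1,2,0,0,0,0,2,1,0,0,2,0,0,1] -> counters[15]=2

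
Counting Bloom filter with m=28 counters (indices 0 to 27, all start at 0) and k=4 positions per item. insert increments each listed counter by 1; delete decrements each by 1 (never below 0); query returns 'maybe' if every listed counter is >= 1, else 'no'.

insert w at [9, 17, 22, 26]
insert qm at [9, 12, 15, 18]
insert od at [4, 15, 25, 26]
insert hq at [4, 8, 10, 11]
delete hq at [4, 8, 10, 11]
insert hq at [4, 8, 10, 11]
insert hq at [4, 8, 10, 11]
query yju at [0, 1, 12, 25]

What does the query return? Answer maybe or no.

Step 1: insert w at [9, 17, 22, 26] -> counters=[0,0,0,0,0,0,0,0,0,1,0,0,0,0,0,0,0,1,0,0,0,0,1,0,0,0,1,0]
Step 2: insert qm at [9, 12, 15, 18] -> counters=[0,0,0,0,0,0,0,0,0,2,0,0,1,0,0,1,0,1,1,0,0,0,1,0,0,0,1,0]
Step 3: insert od at [4, 15, 25, 26] -> counters=[0,0,0,0,1,0,0,0,0,2,0,0,1,0,0,2,0,1,1,0,0,0,1,0,0,1,2,0]
Step 4: insert hq at [4, 8, 10, 11] -> counters=[0,0,0,0,2,0,0,0,1,2,1,1,1,0,0,2,0,1,1,0,0,0,1,0,0,1,2,0]
Step 5: delete hq at [4, 8, 10, 11] -> counters=[0,0,0,0,1,0,0,0,0,2,0,0,1,0,0,2,0,1,1,0,0,0,1,0,0,1,2,0]
Step 6: insert hq at [4, 8, 10, 11] -> counters=[0,0,0,0,2,0,0,0,1,2,1,1,1,0,0,2,0,1,1,0,0,0,1,0,0,1,2,0]
Step 7: insert hq at [4, 8, 10, 11] -> counters=[0,0,0,0,3,0,0,0,2,2,2,2,1,0,0,2,0,1,1,0,0,0,1,0,0,1,2,0]
Query yju: check counters[0]=0 counters[1]=0 counters[12]=1 counters[25]=1 -> no

Answer: no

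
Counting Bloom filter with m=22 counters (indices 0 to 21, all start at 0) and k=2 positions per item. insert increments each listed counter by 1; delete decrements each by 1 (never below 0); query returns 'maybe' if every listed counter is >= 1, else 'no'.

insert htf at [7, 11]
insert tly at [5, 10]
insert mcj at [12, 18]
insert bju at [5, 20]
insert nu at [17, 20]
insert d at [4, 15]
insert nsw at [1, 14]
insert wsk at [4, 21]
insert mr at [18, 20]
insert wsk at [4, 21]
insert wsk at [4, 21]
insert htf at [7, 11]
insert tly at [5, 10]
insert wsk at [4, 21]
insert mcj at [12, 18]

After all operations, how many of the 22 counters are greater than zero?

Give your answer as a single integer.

Step 1: insert htf at [7, 11] -> counters=[0,0,0,0,0,0,0,1,0,0,0,1,0,0,0,0,0,0,0,0,0,0]
Step 2: insert tly at [5, 10] -> counters=[0,0,0,0,0,1,0,1,0,0,1,1,0,0,0,0,0,0,0,0,0,0]
Step 3: insert mcj at [12, 18] -> counters=[0,0,0,0,0,1,0,1,0,0,1,1,1,0,0,0,0,0,1,0,0,0]
Step 4: insert bju at [5, 20] -> counters=[0,0,0,0,0,2,0,1,0,0,1,1,1,0,0,0,0,0,1,0,1,0]
Step 5: insert nu at [17, 20] -> counters=[0,0,0,0,0,2,0,1,0,0,1,1,1,0,0,0,0,1,1,0,2,0]
Step 6: insert d at [4, 15] -> counters=[0,0,0,0,1,2,0,1,0,0,1,1,1,0,0,1,0,1,1,0,2,0]
Step 7: insert nsw at [1, 14] -> counters=[0,1,0,0,1,2,0,1,0,0,1,1,1,0,1,1,0,1,1,0,2,0]
Step 8: insert wsk at [4, 21] -> counters=[0,1,0,0,2,2,0,1,0,0,1,1,1,0,1,1,0,1,1,0,2,1]
Step 9: insert mr at [18, 20] -> counters=[0,1,0,0,2,2,0,1,0,0,1,1,1,0,1,1,0,1,2,0,3,1]
Step 10: insert wsk at [4, 21] -> counters=[0,1,0,0,3,2,0,1,0,0,1,1,1,0,1,1,0,1,2,0,3,2]
Step 11: insert wsk at [4, 21] -> counters=[0,1,0,0,4,2,0,1,0,0,1,1,1,0,1,1,0,1,2,0,3,3]
Step 12: insert htf at [7, 11] -> counters=[0,1,0,0,4,2,0,2,0,0,1,2,1,0,1,1,0,1,2,0,3,3]
Step 13: insert tly at [5, 10] -> counters=[0,1,0,0,4,3,0,2,0,0,2,2,1,0,1,1,0,1,2,0,3,3]
Step 14: insert wsk at [4, 21] -> counters=[0,1,0,0,5,3,0,2,0,0,2,2,1,0,1,1,0,1,2,0,3,4]
Step 15: insert mcj at [12, 18] -> counters=[0,1,0,0,5,3,0,2,0,0,2,2,2,0,1,1,0,1,3,0,3,4]
Final counters=[0,1,0,0,5,3,0,2,0,0,2,2,2,0,1,1,0,1,3,0,3,4] -> 13 nonzero

Answer: 13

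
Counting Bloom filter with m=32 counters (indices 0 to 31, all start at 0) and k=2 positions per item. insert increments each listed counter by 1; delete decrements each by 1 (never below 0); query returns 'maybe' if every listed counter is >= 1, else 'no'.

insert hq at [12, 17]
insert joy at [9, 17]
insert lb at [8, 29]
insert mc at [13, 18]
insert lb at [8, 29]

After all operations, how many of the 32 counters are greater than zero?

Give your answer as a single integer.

Answer: 7

Derivation:
Step 1: insert hq at [12, 17] -> counters=[0,0,0,0,0,0,0,0,0,0,0,0,1,0,0,0,0,1,0,0,0,0,0,0,0,0,0,0,0,0,0,0]
Step 2: insert joy at [9, 17] -> counters=[0,0,0,0,0,0,0,0,0,1,0,0,1,0,0,0,0,2,0,0,0,0,0,0,0,0,0,0,0,0,0,0]
Step 3: insert lb at [8, 29] -> counters=[0,0,0,0,0,0,0,0,1,1,0,0,1,0,0,0,0,2,0,0,0,0,0,0,0,0,0,0,0,1,0,0]
Step 4: insert mc at [13, 18] -> counters=[0,0,0,0,0,0,0,0,1,1,0,0,1,1,0,0,0,2,1,0,0,0,0,0,0,0,0,0,0,1,0,0]
Step 5: insert lb at [8, 29] -> counters=[0,0,0,0,0,0,0,0,2,1,0,0,1,1,0,0,0,2,1,0,0,0,0,0,0,0,0,0,0,2,0,0]
Final counters=[0,0,0,0,0,0,0,0,2,1,0,0,1,1,0,0,0,2,1,0,0,0,0,0,0,0,0,0,0,2,0,0] -> 7 nonzero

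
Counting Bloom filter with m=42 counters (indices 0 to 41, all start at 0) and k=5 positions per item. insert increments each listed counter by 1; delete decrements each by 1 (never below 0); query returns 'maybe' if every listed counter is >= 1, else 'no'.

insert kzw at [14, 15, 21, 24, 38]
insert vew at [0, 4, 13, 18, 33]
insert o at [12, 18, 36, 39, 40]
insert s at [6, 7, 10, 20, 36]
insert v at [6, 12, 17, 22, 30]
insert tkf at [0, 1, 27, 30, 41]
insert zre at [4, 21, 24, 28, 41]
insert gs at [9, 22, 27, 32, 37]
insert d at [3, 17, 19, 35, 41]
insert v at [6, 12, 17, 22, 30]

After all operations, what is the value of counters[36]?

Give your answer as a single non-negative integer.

Answer: 2

Derivation:
Step 1: insert kzw at [14, 15, 21, 24, 38] -> counters=[0,0,0,0,0,0,0,0,0,0,0,0,0,0,1,1,0,0,0,0,0,1,0,0,1,0,0,0,0,0,0,0,0,0,0,0,0,0,1,0,0,0]
Step 2: insert vew at [0, 4, 13, 18, 33] -> counters=[1,0,0,0,1,0,0,0,0,0,0,0,0,1,1,1,0,0,1,0,0,1,0,0,1,0,0,0,0,0,0,0,0,1,0,0,0,0,1,0,0,0]
Step 3: insert o at [12, 18, 36, 39, 40] -> counters=[1,0,0,0,1,0,0,0,0,0,0,0,1,1,1,1,0,0,2,0,0,1,0,0,1,0,0,0,0,0,0,0,0,1,0,0,1,0,1,1,1,0]
Step 4: insert s at [6, 7, 10, 20, 36] -> counters=[1,0,0,0,1,0,1,1,0,0,1,0,1,1,1,1,0,0,2,0,1,1,0,0,1,0,0,0,0,0,0,0,0,1,0,0,2,0,1,1,1,0]
Step 5: insert v at [6, 12, 17, 22, 30] -> counters=[1,0,0,0,1,0,2,1,0,0,1,0,2,1,1,1,0,1,2,0,1,1,1,0,1,0,0,0,0,0,1,0,0,1,0,0,2,0,1,1,1,0]
Step 6: insert tkf at [0, 1, 27, 30, 41] -> counters=[2,1,0,0,1,0,2,1,0,0,1,0,2,1,1,1,0,1,2,0,1,1,1,0,1,0,0,1,0,0,2,0,0,1,0,0,2,0,1,1,1,1]
Step 7: insert zre at [4, 21, 24, 28, 41] -> counters=[2,1,0,0,2,0,2,1,0,0,1,0,2,1,1,1,0,1,2,0,1,2,1,0,2,0,0,1,1,0,2,0,0,1,0,0,2,0,1,1,1,2]
Step 8: insert gs at [9, 22, 27, 32, 37] -> counters=[2,1,0,0,2,0,2,1,0,1,1,0,2,1,1,1,0,1,2,0,1,2,2,0,2,0,0,2,1,0,2,0,1,1,0,0,2,1,1,1,1,2]
Step 9: insert d at [3, 17, 19, 35, 41] -> counters=[2,1,0,1,2,0,2,1,0,1,1,0,2,1,1,1,0,2,2,1,1,2,2,0,2,0,0,2,1,0,2,0,1,1,0,1,2,1,1,1,1,3]
Step 10: insert v at [6, 12, 17, 22, 30] -> counters=[2,1,0,1,2,0,3,1,0,1,1,0,3,1,1,1,0,3,2,1,1,2,3,0,2,0,0,2,1,0,3,0,1,1,0,1,2,1,1,1,1,3]
Final counters=[2,1,0,1,2,0,3,1,0,1,1,0,3,1,1,1,0,3,2,1,1,2,3,0,2,0,0,2,1,0,3,0,1,1,0,1,2,1,1,1,1,3] -> counters[36]=2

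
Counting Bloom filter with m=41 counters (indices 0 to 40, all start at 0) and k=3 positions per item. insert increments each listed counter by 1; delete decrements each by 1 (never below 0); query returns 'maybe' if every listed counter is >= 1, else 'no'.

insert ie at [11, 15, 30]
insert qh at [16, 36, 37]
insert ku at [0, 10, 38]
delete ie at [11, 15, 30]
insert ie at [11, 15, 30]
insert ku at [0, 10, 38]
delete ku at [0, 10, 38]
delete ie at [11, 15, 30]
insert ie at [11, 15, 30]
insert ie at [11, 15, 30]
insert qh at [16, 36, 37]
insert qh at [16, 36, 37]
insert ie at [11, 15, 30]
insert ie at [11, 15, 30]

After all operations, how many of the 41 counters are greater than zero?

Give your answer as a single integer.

Step 1: insert ie at [11, 15, 30] -> counters=[0,0,0,0,0,0,0,0,0,0,0,1,0,0,0,1,0,0,0,0,0,0,0,0,0,0,0,0,0,0,1,0,0,0,0,0,0,0,0,0,0]
Step 2: insert qh at [16, 36, 37] -> counters=[0,0,0,0,0,0,0,0,0,0,0,1,0,0,0,1,1,0,0,0,0,0,0,0,0,0,0,0,0,0,1,0,0,0,0,0,1,1,0,0,0]
Step 3: insert ku at [0, 10, 38] -> counters=[1,0,0,0,0,0,0,0,0,0,1,1,0,0,0,1,1,0,0,0,0,0,0,0,0,0,0,0,0,0,1,0,0,0,0,0,1,1,1,0,0]
Step 4: delete ie at [11, 15, 30] -> counters=[1,0,0,0,0,0,0,0,0,0,1,0,0,0,0,0,1,0,0,0,0,0,0,0,0,0,0,0,0,0,0,0,0,0,0,0,1,1,1,0,0]
Step 5: insert ie at [11, 15, 30] -> counters=[1,0,0,0,0,0,0,0,0,0,1,1,0,0,0,1,1,0,0,0,0,0,0,0,0,0,0,0,0,0,1,0,0,0,0,0,1,1,1,0,0]
Step 6: insert ku at [0, 10, 38] -> counters=[2,0,0,0,0,0,0,0,0,0,2,1,0,0,0,1,1,0,0,0,0,0,0,0,0,0,0,0,0,0,1,0,0,0,0,0,1,1,2,0,0]
Step 7: delete ku at [0, 10, 38] -> counters=[1,0,0,0,0,0,0,0,0,0,1,1,0,0,0,1,1,0,0,0,0,0,0,0,0,0,0,0,0,0,1,0,0,0,0,0,1,1,1,0,0]
Step 8: delete ie at [11, 15, 30] -> counters=[1,0,0,0,0,0,0,0,0,0,1,0,0,0,0,0,1,0,0,0,0,0,0,0,0,0,0,0,0,0,0,0,0,0,0,0,1,1,1,0,0]
Step 9: insert ie at [11, 15, 30] -> counters=[1,0,0,0,0,0,0,0,0,0,1,1,0,0,0,1,1,0,0,0,0,0,0,0,0,0,0,0,0,0,1,0,0,0,0,0,1,1,1,0,0]
Step 10: insert ie at [11, 15, 30] -> counters=[1,0,0,0,0,0,0,0,0,0,1,2,0,0,0,2,1,0,0,0,0,0,0,0,0,0,0,0,0,0,2,0,0,0,0,0,1,1,1,0,0]
Step 11: insert qh at [16, 36, 37] -> counters=[1,0,0,0,0,0,0,0,0,0,1,2,0,0,0,2,2,0,0,0,0,0,0,0,0,0,0,0,0,0,2,0,0,0,0,0,2,2,1,0,0]
Step 12: insert qh at [16, 36, 37] -> counters=[1,0,0,0,0,0,0,0,0,0,1,2,0,0,0,2,3,0,0,0,0,0,0,0,0,0,0,0,0,0,2,0,0,0,0,0,3,3,1,0,0]
Step 13: insert ie at [11, 15, 30] -> counters=[1,0,0,0,0,0,0,0,0,0,1,3,0,0,0,3,3,0,0,0,0,0,0,0,0,0,0,0,0,0,3,0,0,0,0,0,3,3,1,0,0]
Step 14: insert ie at [11, 15, 30] -> counters=[1,0,0,0,0,0,0,0,0,0,1,4,0,0,0,4,3,0,0,0,0,0,0,0,0,0,0,0,0,0,4,0,0,0,0,0,3,3,1,0,0]
Final counters=[1,0,0,0,0,0,0,0,0,0,1,4,0,0,0,4,3,0,0,0,0,0,0,0,0,0,0,0,0,0,4,0,0,0,0,0,3,3,1,0,0] -> 9 nonzero

Answer: 9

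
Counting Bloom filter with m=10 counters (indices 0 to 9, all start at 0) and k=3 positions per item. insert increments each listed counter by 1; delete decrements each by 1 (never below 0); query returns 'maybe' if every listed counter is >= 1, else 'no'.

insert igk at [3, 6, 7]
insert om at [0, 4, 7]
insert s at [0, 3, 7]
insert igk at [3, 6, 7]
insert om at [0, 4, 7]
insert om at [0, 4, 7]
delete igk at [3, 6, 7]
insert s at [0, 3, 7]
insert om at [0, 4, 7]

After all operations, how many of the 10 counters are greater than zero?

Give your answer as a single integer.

Step 1: insert igk at [3, 6, 7] -> counters=[0,0,0,1,0,0,1,1,0,0]
Step 2: insert om at [0, 4, 7] -> counters=[1,0,0,1,1,0,1,2,0,0]
Step 3: insert s at [0, 3, 7] -> counters=[2,0,0,2,1,0,1,3,0,0]
Step 4: insert igk at [3, 6, 7] -> counters=[2,0,0,3,1,0,2,4,0,0]
Step 5: insert om at [0, 4, 7] -> counters=[3,0,0,3,2,0,2,5,0,0]
Step 6: insert om at [0, 4, 7] -> counters=[4,0,0,3,3,0,2,6,0,0]
Step 7: delete igk at [3, 6, 7] -> counters=[4,0,0,2,3,0,1,5,0,0]
Step 8: insert s at [0, 3, 7] -> counters=[5,0,0,3,3,0,1,6,0,0]
Step 9: insert om at [0, 4, 7] -> counters=[6,0,0,3,4,0,1,7,0,0]
Final counters=[6,0,0,3,4,0,1,7,0,0] -> 5 nonzero

Answer: 5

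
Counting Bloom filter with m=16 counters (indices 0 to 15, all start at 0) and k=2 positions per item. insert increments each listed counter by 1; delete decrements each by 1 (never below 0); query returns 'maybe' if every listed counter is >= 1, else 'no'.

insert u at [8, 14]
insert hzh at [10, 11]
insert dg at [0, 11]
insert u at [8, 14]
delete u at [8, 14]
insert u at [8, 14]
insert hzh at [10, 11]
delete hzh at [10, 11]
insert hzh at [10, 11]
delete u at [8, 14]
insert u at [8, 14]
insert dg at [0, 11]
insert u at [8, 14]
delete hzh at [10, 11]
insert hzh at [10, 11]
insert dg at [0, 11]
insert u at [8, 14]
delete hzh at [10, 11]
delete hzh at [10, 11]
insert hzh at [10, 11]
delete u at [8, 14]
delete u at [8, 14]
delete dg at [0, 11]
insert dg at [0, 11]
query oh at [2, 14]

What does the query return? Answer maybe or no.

Answer: no

Derivation:
Step 1: insert u at [8, 14] -> counters=[0,0,0,0,0,0,0,0,1,0,0,0,0,0,1,0]
Step 2: insert hzh at [10, 11] -> counters=[0,0,0,0,0,0,0,0,1,0,1,1,0,0,1,0]
Step 3: insert dg at [0, 11] -> counters=[1,0,0,0,0,0,0,0,1,0,1,2,0,0,1,0]
Step 4: insert u at [8, 14] -> counters=[1,0,0,0,0,0,0,0,2,0,1,2,0,0,2,0]
Step 5: delete u at [8, 14] -> counters=[1,0,0,0,0,0,0,0,1,0,1,2,0,0,1,0]
Step 6: insert u at [8, 14] -> counters=[1,0,0,0,0,0,0,0,2,0,1,2,0,0,2,0]
Step 7: insert hzh at [10, 11] -> counters=[1,0,0,0,0,0,0,0,2,0,2,3,0,0,2,0]
Step 8: delete hzh at [10, 11] -> counters=[1,0,0,0,0,0,0,0,2,0,1,2,0,0,2,0]
Step 9: insert hzh at [10, 11] -> counters=[1,0,0,0,0,0,0,0,2,0,2,3,0,0,2,0]
Step 10: delete u at [8, 14] -> counters=[1,0,0,0,0,0,0,0,1,0,2,3,0,0,1,0]
Step 11: insert u at [8, 14] -> counters=[1,0,0,0,0,0,0,0,2,0,2,3,0,0,2,0]
Step 12: insert dg at [0, 11] -> counters=[2,0,0,0,0,0,0,0,2,0,2,4,0,0,2,0]
Step 13: insert u at [8, 14] -> counters=[2,0,0,0,0,0,0,0,3,0,2,4,0,0,3,0]
Step 14: delete hzh at [10, 11] -> counters=[2,0,0,0,0,0,0,0,3,0,1,3,0,0,3,0]
Step 15: insert hzh at [10, 11] -> counters=[2,0,0,0,0,0,0,0,3,0,2,4,0,0,3,0]
Step 16: insert dg at [0, 11] -> counters=[3,0,0,0,0,0,0,0,3,0,2,5,0,0,3,0]
Step 17: insert u at [8, 14] -> counters=[3,0,0,0,0,0,0,0,4,0,2,5,0,0,4,0]
Step 18: delete hzh at [10, 11] -> counters=[3,0,0,0,0,0,0,0,4,0,1,4,0,0,4,0]
Step 19: delete hzh at [10, 11] -> counters=[3,0,0,0,0,0,0,0,4,0,0,3,0,0,4,0]
Step 20: insert hzh at [10, 11] -> counters=[3,0,0,0,0,0,0,0,4,0,1,4,0,0,4,0]
Step 21: delete u at [8, 14] -> counters=[3,0,0,0,0,0,0,0,3,0,1,4,0,0,3,0]
Step 22: delete u at [8, 14] -> counters=[3,0,0,0,0,0,0,0,2,0,1,4,0,0,2,0]
Step 23: delete dg at [0, 11] -> counters=[2,0,0,0,0,0,0,0,2,0,1,3,0,0,2,0]
Step 24: insert dg at [0, 11] -> counters=[3,0,0,0,0,0,0,0,2,0,1,4,0,0,2,0]
Query oh: check counters[2]=0 counters[14]=2 -> no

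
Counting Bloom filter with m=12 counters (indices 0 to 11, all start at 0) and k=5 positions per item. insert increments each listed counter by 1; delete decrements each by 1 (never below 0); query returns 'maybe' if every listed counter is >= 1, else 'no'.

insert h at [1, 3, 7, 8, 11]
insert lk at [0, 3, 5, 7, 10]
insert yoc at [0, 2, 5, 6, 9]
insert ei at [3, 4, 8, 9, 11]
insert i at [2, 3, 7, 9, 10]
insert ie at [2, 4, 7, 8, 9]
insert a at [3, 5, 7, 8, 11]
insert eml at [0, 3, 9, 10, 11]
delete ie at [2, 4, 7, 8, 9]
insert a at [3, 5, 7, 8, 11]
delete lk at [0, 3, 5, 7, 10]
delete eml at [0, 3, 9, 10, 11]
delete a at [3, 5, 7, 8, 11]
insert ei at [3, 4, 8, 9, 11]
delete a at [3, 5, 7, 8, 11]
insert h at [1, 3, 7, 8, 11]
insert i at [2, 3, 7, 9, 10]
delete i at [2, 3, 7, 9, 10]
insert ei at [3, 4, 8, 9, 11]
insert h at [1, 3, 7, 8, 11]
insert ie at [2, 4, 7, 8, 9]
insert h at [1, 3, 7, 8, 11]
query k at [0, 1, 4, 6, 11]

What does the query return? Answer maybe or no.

Answer: maybe

Derivation:
Step 1: insert h at [1, 3, 7, 8, 11] -> counters=[0,1,0,1,0,0,0,1,1,0,0,1]
Step 2: insert lk at [0, 3, 5, 7, 10] -> counters=[1,1,0,2,0,1,0,2,1,0,1,1]
Step 3: insert yoc at [0, 2, 5, 6, 9] -> counters=[2,1,1,2,0,2,1,2,1,1,1,1]
Step 4: insert ei at [3, 4, 8, 9, 11] -> counters=[2,1,1,3,1,2,1,2,2,2,1,2]
Step 5: insert i at [2, 3, 7, 9, 10] -> counters=[2,1,2,4,1,2,1,3,2,3,2,2]
Step 6: insert ie at [2, 4, 7, 8, 9] -> counters=[2,1,3,4,2,2,1,4,3,4,2,2]
Step 7: insert a at [3, 5, 7, 8, 11] -> counters=[2,1,3,5,2,3,1,5,4,4,2,3]
Step 8: insert eml at [0, 3, 9, 10, 11] -> counters=[3,1,3,6,2,3,1,5,4,5,3,4]
Step 9: delete ie at [2, 4, 7, 8, 9] -> counters=[3,1,2,6,1,3,1,4,3,4,3,4]
Step 10: insert a at [3, 5, 7, 8, 11] -> counters=[3,1,2,7,1,4,1,5,4,4,3,5]
Step 11: delete lk at [0, 3, 5, 7, 10] -> counters=[2,1,2,6,1,3,1,4,4,4,2,5]
Step 12: delete eml at [0, 3, 9, 10, 11] -> counters=[1,1,2,5,1,3,1,4,4,3,1,4]
Step 13: delete a at [3, 5, 7, 8, 11] -> counters=[1,1,2,4,1,2,1,3,3,3,1,3]
Step 14: insert ei at [3, 4, 8, 9, 11] -> counters=[1,1,2,5,2,2,1,3,4,4,1,4]
Step 15: delete a at [3, 5, 7, 8, 11] -> counters=[1,1,2,4,2,1,1,2,3,4,1,3]
Step 16: insert h at [1, 3, 7, 8, 11] -> counters=[1,2,2,5,2,1,1,3,4,4,1,4]
Step 17: insert i at [2, 3, 7, 9, 10] -> counters=[1,2,3,6,2,1,1,4,4,5,2,4]
Step 18: delete i at [2, 3, 7, 9, 10] -> counters=[1,2,2,5,2,1,1,3,4,4,1,4]
Step 19: insert ei at [3, 4, 8, 9, 11] -> counters=[1,2,2,6,3,1,1,3,5,5,1,5]
Step 20: insert h at [1, 3, 7, 8, 11] -> counters=[1,3,2,7,3,1,1,4,6,5,1,6]
Step 21: insert ie at [2, 4, 7, 8, 9] -> counters=[1,3,3,7,4,1,1,5,7,6,1,6]
Step 22: insert h at [1, 3, 7, 8, 11] -> counters=[1,4,3,8,4,1,1,6,8,6,1,7]
Query k: check counters[0]=1 counters[1]=4 counters[4]=4 counters[6]=1 counters[11]=7 -> maybe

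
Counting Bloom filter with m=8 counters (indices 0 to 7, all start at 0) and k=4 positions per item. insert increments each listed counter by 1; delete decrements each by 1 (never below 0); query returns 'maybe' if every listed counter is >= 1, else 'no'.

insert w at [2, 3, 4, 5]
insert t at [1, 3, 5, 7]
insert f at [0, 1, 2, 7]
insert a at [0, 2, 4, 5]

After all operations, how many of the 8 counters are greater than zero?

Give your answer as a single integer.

Answer: 7

Derivation:
Step 1: insert w at [2, 3, 4, 5] -> counters=[0,0,1,1,1,1,0,0]
Step 2: insert t at [1, 3, 5, 7] -> counters=[0,1,1,2,1,2,0,1]
Step 3: insert f at [0, 1, 2, 7] -> counters=[1,2,2,2,1,2,0,2]
Step 4: insert a at [0, 2, 4, 5] -> counters=[2,2,3,2,2,3,0,2]
Final counters=[2,2,3,2,2,3,0,2] -> 7 nonzero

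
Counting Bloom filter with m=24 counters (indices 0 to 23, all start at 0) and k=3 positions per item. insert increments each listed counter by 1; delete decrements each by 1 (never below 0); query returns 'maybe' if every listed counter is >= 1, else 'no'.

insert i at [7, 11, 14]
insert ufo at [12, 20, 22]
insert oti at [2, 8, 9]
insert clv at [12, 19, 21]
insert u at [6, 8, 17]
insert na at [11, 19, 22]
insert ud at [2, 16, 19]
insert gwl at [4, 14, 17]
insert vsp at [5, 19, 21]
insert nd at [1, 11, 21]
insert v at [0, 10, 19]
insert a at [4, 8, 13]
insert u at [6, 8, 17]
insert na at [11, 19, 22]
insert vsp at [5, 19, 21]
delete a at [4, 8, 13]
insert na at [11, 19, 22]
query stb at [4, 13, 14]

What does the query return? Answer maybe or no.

Answer: no

Derivation:
Step 1: insert i at [7, 11, 14] -> counters=[0,0,0,0,0,0,0,1,0,0,0,1,0,0,1,0,0,0,0,0,0,0,0,0]
Step 2: insert ufo at [12, 20, 22] -> counters=[0,0,0,0,0,0,0,1,0,0,0,1,1,0,1,0,0,0,0,0,1,0,1,0]
Step 3: insert oti at [2, 8, 9] -> counters=[0,0,1,0,0,0,0,1,1,1,0,1,1,0,1,0,0,0,0,0,1,0,1,0]
Step 4: insert clv at [12, 19, 21] -> counters=[0,0,1,0,0,0,0,1,1,1,0,1,2,0,1,0,0,0,0,1,1,1,1,0]
Step 5: insert u at [6, 8, 17] -> counters=[0,0,1,0,0,0,1,1,2,1,0,1,2,0,1,0,0,1,0,1,1,1,1,0]
Step 6: insert na at [11, 19, 22] -> counters=[0,0,1,0,0,0,1,1,2,1,0,2,2,0,1,0,0,1,0,2,1,1,2,0]
Step 7: insert ud at [2, 16, 19] -> counters=[0,0,2,0,0,0,1,1,2,1,0,2,2,0,1,0,1,1,0,3,1,1,2,0]
Step 8: insert gwl at [4, 14, 17] -> counters=[0,0,2,0,1,0,1,1,2,1,0,2,2,0,2,0,1,2,0,3,1,1,2,0]
Step 9: insert vsp at [5, 19, 21] -> counters=[0,0,2,0,1,1,1,1,2,1,0,2,2,0,2,0,1,2,0,4,1,2,2,0]
Step 10: insert nd at [1, 11, 21] -> counters=[0,1,2,0,1,1,1,1,2,1,0,3,2,0,2,0,1,2,0,4,1,3,2,0]
Step 11: insert v at [0, 10, 19] -> counters=[1,1,2,0,1,1,1,1,2,1,1,3,2,0,2,0,1,2,0,5,1,3,2,0]
Step 12: insert a at [4, 8, 13] -> counters=[1,1,2,0,2,1,1,1,3,1,1,3,2,1,2,0,1,2,0,5,1,3,2,0]
Step 13: insert u at [6, 8, 17] -> counters=[1,1,2,0,2,1,2,1,4,1,1,3,2,1,2,0,1,3,0,5,1,3,2,0]
Step 14: insert na at [11, 19, 22] -> counters=[1,1,2,0,2,1,2,1,4,1,1,4,2,1,2,0,1,3,0,6,1,3,3,0]
Step 15: insert vsp at [5, 19, 21] -> counters=[1,1,2,0,2,2,2,1,4,1,1,4,2,1,2,0,1,3,0,7,1,4,3,0]
Step 16: delete a at [4, 8, 13] -> counters=[1,1,2,0,1,2,2,1,3,1,1,4,2,0,2,0,1,3,0,7,1,4,3,0]
Step 17: insert na at [11, 19, 22] -> counters=[1,1,2,0,1,2,2,1,3,1,1,5,2,0,2,0,1,3,0,8,1,4,4,0]
Query stb: check counters[4]=1 counters[13]=0 counters[14]=2 -> no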